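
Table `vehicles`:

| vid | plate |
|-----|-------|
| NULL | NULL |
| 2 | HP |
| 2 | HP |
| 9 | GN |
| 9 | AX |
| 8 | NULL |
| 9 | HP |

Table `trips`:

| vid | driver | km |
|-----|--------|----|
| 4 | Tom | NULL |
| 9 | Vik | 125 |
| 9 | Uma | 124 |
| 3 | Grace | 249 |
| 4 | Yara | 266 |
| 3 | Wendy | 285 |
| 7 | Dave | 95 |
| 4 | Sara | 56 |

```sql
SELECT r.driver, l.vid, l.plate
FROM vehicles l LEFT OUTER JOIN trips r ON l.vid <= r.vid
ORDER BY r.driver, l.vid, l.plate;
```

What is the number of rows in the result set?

25

LEFT JOIN keeps every row from `vehicles`; unmatched rows get NULL for `trips`'s columns.
Matching on l.vid <= r.vid. A NULL in a compared column never satisfies the condition.
- vid=NULL: no r row matches, row kept with r columns NULL.
- vid=2: 8 matching r row(s), so 8 row(s) emitted.
- vid=2: 8 matching r row(s), so 8 row(s) emitted.
- vid=9: 2 matching r row(s), so 2 row(s) emitted.
- vid=9: 2 matching r row(s), so 2 row(s) emitted.
- vid=8: 2 matching r row(s), so 2 row(s) emitted.
- vid=9: 2 matching r row(s), so 2 row(s) emitted.
Total: 24 matched + 1 padded = 25 rows.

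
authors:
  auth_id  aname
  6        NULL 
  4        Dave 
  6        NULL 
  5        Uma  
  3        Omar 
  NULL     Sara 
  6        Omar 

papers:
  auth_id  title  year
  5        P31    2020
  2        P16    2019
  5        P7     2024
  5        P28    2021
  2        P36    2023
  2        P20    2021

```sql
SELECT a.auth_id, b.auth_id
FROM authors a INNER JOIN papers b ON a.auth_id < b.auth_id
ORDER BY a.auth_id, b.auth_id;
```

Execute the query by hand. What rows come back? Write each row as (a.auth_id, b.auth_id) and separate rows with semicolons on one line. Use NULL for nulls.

(3, 5); (3, 5); (3, 5); (4, 5); (4, 5); (4, 5)

INNER JOIN keeps only pairs where the ON condition holds.
Matching on a.auth_id < b.auth_id. A NULL in a compared column never satisfies the condition.
- a[0] auth_id=6 → no match; dropped.
- a[1] auth_id=4 → 3 match(es) in b → 3 row(s).
- a[2] auth_id=6 → no match; dropped.
- a[3] auth_id=5 → no match; dropped.
- a[4] auth_id=3 → 3 match(es) in b → 3 row(s).
- a[5] auth_id=NULL → no match; dropped.
- a[6] auth_id=6 → no match; dropped.
After projecting and ordering:
a.auth_id | b.auth_id
3 | 5
3 | 5
3 | 5
4 | 5
4 | 5
4 | 5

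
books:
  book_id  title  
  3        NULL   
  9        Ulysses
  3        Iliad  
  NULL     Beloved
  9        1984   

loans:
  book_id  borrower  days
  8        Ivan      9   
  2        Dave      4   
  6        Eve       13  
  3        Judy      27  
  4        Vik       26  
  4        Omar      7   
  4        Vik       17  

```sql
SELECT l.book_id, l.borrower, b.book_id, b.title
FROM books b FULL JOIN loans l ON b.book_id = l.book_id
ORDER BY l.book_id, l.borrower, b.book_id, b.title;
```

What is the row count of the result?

11

FULL OUTER JOIN keeps every row from both sides; unmatched rows get NULL for the other side's columns.
Matching on b.book_id = l.book_id. A NULL in a compared column never satisfies the condition.
- book_id=3: 1 matching l row(s), so 1 row(s) emitted.
- book_id=9: no l row matches, row kept with l columns NULL.
- book_id=3: 1 matching l row(s), so 1 row(s) emitted.
- book_id=NULL: no l row matches, row kept with l columns NULL.
- book_id=9: no l row matches, row kept with l columns NULL.
- 6 row(s) from l found no b partner → padded with NULL.
Total: 2 matched + 9 padded = 11 rows.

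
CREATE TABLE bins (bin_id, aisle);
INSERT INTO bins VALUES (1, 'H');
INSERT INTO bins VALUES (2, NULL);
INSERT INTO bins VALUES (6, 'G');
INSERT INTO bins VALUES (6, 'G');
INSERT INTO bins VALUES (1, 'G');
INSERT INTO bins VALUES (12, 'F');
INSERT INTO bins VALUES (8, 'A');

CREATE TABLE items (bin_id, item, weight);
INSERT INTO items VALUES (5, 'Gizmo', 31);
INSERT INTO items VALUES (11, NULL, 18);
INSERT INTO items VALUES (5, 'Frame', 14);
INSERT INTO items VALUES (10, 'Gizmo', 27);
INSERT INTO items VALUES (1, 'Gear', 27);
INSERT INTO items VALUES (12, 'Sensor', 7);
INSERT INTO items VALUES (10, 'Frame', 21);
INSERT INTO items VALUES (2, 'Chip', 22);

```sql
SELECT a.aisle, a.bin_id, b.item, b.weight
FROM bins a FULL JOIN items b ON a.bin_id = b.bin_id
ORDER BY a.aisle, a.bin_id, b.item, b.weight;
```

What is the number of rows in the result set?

12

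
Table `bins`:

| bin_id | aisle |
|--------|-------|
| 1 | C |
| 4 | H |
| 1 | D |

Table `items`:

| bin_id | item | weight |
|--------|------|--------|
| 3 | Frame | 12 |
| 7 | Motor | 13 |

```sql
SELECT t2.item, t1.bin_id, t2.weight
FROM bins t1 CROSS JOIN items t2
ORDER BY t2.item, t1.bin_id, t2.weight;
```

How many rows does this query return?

CROSS JOIN pairs every row of `bins` with every row of `items`: 3 × 2 = 6 rows.

6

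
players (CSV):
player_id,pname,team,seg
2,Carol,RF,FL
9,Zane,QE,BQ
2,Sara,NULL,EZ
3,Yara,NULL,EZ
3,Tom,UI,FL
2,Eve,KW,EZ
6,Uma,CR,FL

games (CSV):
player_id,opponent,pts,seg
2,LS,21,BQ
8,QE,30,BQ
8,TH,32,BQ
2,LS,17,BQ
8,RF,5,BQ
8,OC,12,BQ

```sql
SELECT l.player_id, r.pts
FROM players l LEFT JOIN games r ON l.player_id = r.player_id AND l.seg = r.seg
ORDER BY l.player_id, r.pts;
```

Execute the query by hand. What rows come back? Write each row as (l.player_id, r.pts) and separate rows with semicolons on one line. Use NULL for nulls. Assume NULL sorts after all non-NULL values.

(2, NULL); (2, NULL); (2, NULL); (3, NULL); (3, NULL); (6, NULL); (9, NULL)

LEFT JOIN keeps every row from `players`; unmatched rows get NULL for `games`'s columns.
Matching on l.player_id = r.player_id AND l.seg = r.seg.
- l[0] player_id=2, seg=FL → no match; kept with NULLs on the r side.
- l[1] player_id=9, seg=BQ → no match; kept with NULLs on the r side.
- l[2] player_id=2, seg=EZ → no match; kept with NULLs on the r side.
- l[3] player_id=3, seg=EZ → no match; kept with NULLs on the r side.
- l[4] player_id=3, seg=FL → no match; kept with NULLs on the r side.
- l[5] player_id=2, seg=EZ → no match; kept with NULLs on the r side.
- l[6] player_id=6, seg=FL → no match; kept with NULLs on the r side.
After projecting and ordering:
l.player_id | r.pts
2 | NULL
2 | NULL
2 | NULL
3 | NULL
3 | NULL
6 | NULL
9 | NULL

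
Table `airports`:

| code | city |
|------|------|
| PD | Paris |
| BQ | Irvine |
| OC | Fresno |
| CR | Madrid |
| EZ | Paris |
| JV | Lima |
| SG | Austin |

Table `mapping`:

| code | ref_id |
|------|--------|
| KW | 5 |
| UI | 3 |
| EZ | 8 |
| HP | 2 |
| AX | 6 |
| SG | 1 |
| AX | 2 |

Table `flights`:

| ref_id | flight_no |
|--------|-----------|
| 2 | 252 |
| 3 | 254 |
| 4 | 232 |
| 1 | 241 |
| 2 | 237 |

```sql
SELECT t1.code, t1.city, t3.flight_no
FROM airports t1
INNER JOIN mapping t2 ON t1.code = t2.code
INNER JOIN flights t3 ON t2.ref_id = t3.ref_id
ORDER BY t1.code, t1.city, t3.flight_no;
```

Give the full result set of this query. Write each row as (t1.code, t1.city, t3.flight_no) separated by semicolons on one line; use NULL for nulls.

Step 1 — t1 INNER JOIN t2 on code → 2 row(s).
Then INNER JOIN `flights t3` on ref_id: keep only rows whose t2.ref_id appears in t3.

(SG, Austin, 241)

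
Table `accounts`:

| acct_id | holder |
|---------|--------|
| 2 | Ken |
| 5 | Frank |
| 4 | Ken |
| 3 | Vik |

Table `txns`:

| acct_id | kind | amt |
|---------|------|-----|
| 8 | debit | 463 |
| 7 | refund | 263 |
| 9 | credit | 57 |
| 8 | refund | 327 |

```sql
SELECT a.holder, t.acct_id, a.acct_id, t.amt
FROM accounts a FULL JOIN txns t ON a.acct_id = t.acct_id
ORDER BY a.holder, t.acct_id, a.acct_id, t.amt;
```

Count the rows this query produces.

FULL OUTER JOIN keeps every row from both sides; unmatched rows get NULL for the other side's columns.
Matching on a.acct_id = t.acct_id.
Matched pairs: 0; unmatched a rows kept: 4; unmatched t rows kept: 4.
Total: 0 matched + 8 padded = 8 rows.

8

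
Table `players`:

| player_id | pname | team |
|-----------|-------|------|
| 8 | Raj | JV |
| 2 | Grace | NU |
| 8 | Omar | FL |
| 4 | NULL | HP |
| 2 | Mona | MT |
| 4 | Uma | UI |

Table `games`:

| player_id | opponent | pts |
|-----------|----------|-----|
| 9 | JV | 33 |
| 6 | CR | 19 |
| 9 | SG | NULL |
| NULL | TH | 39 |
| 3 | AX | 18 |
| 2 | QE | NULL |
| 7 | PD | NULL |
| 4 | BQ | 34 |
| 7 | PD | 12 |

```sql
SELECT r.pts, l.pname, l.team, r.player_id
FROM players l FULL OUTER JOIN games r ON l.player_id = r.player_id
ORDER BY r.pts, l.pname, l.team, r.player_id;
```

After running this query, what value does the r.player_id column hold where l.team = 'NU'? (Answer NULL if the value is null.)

2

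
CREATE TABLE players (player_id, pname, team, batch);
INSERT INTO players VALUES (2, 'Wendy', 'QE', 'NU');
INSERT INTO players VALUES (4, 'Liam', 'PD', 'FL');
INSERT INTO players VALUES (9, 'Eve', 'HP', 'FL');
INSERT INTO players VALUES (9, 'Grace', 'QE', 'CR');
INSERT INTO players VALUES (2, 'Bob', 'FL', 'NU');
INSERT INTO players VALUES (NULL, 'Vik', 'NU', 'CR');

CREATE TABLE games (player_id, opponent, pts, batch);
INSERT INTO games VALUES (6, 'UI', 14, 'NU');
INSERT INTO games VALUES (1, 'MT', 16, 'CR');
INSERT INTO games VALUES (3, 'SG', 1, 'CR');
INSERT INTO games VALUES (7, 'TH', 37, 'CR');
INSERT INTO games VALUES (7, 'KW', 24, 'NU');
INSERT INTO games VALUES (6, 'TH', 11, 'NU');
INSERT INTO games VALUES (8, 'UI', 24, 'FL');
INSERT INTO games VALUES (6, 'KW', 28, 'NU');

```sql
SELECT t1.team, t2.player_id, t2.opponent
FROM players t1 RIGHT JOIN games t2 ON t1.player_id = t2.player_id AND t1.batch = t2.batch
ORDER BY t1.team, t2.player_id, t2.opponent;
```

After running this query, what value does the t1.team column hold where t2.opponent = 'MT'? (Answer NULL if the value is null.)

NULL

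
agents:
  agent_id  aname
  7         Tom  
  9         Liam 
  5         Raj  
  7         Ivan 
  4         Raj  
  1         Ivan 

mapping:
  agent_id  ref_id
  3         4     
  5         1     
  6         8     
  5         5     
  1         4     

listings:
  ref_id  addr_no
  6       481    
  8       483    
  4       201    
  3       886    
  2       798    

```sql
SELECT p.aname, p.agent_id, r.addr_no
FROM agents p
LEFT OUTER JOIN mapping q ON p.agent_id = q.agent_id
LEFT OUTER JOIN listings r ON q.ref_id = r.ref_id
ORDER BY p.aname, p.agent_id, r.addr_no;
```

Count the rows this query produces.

Step 1 — p LEFT JOIN q on agent_id → 7 row(s).
Then LEFT JOIN `listings r` on ref_id: each of those 7 rows is kept; rows whose q.ref_id has no match in r get NULL for r's columns.
Result: 7 row(s).

7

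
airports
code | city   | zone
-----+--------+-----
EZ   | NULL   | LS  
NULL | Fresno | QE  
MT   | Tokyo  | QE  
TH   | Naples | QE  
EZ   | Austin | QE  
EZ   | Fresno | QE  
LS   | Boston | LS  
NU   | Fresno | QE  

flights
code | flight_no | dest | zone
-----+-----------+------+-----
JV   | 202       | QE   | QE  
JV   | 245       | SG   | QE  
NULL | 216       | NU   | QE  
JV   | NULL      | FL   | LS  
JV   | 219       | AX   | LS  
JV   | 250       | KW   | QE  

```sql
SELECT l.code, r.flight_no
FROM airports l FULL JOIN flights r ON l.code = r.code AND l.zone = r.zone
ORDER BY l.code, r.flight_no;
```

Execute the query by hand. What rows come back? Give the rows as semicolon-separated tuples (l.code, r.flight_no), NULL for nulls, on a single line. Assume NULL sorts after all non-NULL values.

(EZ, NULL); (EZ, NULL); (EZ, NULL); (LS, NULL); (MT, NULL); (NU, NULL); (TH, NULL); (NULL, 202); (NULL, 216); (NULL, 219); (NULL, 245); (NULL, 250); (NULL, NULL); (NULL, NULL)

FULL OUTER JOIN keeps every row from both sides; unmatched rows get NULL for the other side's columns.
Matching on l.code = r.code AND l.zone = r.zone. A NULL in a compared column never satisfies the condition.
- l[0] code=EZ, zone=LS → no match; kept with NULLs on the r side.
- l[1] code=NULL, zone=QE → no match; kept with NULLs on the r side.
- l[2] code=MT, zone=QE → no match; kept with NULLs on the r side.
- l[3] code=TH, zone=QE → no match; kept with NULLs on the r side.
- l[4] code=EZ, zone=QE → no match; kept with NULLs on the r side.
- l[5] code=EZ, zone=QE → no match; kept with NULLs on the r side.
- l[6] code=LS, zone=LS → no match; kept with NULLs on the r side.
- l[7] code=NU, zone=QE → no match; kept with NULLs on the r side.
- plus 6 unmatched r row(s), each kept with NULL l columns.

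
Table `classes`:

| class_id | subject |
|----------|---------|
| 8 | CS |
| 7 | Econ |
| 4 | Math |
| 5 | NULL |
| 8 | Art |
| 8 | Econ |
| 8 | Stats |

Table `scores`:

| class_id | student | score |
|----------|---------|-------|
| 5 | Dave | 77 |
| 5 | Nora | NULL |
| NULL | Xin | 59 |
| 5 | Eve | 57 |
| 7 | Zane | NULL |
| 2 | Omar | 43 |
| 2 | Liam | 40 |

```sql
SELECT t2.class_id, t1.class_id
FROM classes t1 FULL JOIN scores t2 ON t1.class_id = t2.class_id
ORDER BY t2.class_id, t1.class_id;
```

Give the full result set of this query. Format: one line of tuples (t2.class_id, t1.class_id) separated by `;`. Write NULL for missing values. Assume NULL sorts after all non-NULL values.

(2, NULL); (2, NULL); (5, 5); (5, 5); (5, 5); (7, 7); (NULL, 4); (NULL, 8); (NULL, 8); (NULL, 8); (NULL, 8); (NULL, NULL)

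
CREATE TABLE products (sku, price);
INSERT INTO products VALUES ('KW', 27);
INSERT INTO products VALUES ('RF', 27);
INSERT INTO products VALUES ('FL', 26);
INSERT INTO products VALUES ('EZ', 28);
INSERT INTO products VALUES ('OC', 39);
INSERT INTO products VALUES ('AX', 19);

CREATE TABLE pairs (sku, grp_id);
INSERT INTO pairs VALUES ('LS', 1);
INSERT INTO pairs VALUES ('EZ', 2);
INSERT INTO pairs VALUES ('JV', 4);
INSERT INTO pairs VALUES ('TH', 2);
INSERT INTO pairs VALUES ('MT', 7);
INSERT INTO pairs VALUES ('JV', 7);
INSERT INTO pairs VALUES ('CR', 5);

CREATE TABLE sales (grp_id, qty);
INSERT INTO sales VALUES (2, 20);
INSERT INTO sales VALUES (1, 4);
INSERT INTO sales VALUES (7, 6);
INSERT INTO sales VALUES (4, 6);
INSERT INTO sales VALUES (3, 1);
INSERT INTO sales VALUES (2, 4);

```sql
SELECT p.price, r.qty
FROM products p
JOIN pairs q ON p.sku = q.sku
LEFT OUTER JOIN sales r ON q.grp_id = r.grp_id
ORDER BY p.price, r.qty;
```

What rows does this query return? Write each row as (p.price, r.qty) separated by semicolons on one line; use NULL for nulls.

Step 1 — p INNER JOIN q on sku → 1 row(s).
Then LEFT JOIN `sales r` on grp_id: each of those 1 rows is kept; rows whose q.grp_id has no match in r get NULL for r's columns.

(28, 4); (28, 20)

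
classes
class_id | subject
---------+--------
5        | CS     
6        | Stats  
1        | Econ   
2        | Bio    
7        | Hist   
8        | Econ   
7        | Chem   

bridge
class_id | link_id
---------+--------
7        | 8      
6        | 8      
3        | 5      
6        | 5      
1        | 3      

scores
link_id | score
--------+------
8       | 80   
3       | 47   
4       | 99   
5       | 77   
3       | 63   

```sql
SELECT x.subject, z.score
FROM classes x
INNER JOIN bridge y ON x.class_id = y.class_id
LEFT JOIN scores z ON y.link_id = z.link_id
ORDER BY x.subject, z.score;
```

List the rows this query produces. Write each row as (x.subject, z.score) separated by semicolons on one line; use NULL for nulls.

(Chem, 80); (Econ, 47); (Econ, 63); (Hist, 80); (Stats, 77); (Stats, 80)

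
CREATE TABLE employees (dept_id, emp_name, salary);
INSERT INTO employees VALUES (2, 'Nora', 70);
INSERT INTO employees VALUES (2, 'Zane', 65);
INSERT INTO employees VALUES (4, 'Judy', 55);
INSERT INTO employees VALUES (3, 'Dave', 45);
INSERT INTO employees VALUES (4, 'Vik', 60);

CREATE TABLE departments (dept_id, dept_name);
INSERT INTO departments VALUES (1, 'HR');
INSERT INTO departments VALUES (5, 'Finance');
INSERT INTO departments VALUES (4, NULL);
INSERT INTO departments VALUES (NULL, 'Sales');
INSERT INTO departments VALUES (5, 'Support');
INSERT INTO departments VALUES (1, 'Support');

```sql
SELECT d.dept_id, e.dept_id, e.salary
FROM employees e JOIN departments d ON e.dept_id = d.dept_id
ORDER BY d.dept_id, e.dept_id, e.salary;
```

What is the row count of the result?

2

INNER JOIN keeps only pairs where the ON condition holds.
Matching on e.dept_id = d.dept_id. A NULL in a compared column never satisfies the condition.
- e[0] dept_id=2 → no match; dropped.
- e[1] dept_id=2 → no match; dropped.
- e[2] dept_id=4 → 1 match(es) in d → 1 row(s).
- e[3] dept_id=3 → no match; dropped.
- e[4] dept_id=4 → 1 match(es) in d → 1 row(s).
Total: 2 rows.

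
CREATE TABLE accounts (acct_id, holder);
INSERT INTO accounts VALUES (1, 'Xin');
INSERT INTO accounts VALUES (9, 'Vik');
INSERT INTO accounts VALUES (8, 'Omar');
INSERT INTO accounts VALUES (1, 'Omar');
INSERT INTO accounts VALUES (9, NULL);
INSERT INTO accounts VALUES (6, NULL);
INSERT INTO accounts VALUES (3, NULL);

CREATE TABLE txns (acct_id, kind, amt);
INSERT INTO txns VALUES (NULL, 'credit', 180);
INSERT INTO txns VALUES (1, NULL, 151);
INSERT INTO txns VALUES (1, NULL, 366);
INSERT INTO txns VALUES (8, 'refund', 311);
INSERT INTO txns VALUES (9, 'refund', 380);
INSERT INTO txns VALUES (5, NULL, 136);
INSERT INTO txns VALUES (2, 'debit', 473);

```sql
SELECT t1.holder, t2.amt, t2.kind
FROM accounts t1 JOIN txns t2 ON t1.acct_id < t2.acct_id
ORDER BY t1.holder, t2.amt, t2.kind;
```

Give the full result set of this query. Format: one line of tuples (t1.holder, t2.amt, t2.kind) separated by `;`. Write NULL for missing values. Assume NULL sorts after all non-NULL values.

INNER JOIN keeps only pairs where the ON condition holds.
Matching on t1.acct_id < t2.acct_id. A NULL in a compared column never satisfies the condition.
- t1 (acct_id=1) pairs with 4 row(s) of t2.
- t1 (acct_id=9) has no partner → excluded.
- t1 (acct_id=8) pairs with 1 row(s) of t2.
- t1 (acct_id=1) pairs with 4 row(s) of t2.
- t1 (acct_id=9) has no partner → excluded.
- t1 (acct_id=6) pairs with 2 row(s) of t2.
- t1 (acct_id=3) pairs with 3 row(s) of t2.

(Omar, 136, NULL); (Omar, 311, refund); (Omar, 380, refund); (Omar, 380, refund); (Omar, 473, debit); (Xin, 136, NULL); (Xin, 311, refund); (Xin, 380, refund); (Xin, 473, debit); (NULL, 136, NULL); (NULL, 311, refund); (NULL, 311, refund); (NULL, 380, refund); (NULL, 380, refund)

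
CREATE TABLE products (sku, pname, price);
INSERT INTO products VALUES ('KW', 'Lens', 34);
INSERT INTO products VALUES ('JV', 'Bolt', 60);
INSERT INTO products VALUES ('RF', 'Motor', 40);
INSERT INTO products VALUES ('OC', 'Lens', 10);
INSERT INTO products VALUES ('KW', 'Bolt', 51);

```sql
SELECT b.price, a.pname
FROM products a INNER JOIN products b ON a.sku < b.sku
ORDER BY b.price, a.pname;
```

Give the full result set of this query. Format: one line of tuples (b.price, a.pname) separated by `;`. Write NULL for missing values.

INNER JOIN keeps only pairs where the ON condition holds.
Matching on a.sku < b.sku.
- sku=KW: 2 matching b row(s), so 2 row(s) emitted.
- sku=JV: 4 matching b row(s), so 4 row(s) emitted.
- sku=RF: no matching b row, dropped.
- sku=OC: 1 matching b row(s), so 1 row(s) emitted.
- sku=KW: 2 matching b row(s), so 2 row(s) emitted.
After projecting and ordering:
b.price | a.pname
10 | Bolt
10 | Bolt
10 | Lens
34 | Bolt
40 | Bolt
40 | Bolt
40 | Lens
40 | Lens
51 | Bolt

(10, Bolt); (10, Bolt); (10, Lens); (34, Bolt); (40, Bolt); (40, Bolt); (40, Lens); (40, Lens); (51, Bolt)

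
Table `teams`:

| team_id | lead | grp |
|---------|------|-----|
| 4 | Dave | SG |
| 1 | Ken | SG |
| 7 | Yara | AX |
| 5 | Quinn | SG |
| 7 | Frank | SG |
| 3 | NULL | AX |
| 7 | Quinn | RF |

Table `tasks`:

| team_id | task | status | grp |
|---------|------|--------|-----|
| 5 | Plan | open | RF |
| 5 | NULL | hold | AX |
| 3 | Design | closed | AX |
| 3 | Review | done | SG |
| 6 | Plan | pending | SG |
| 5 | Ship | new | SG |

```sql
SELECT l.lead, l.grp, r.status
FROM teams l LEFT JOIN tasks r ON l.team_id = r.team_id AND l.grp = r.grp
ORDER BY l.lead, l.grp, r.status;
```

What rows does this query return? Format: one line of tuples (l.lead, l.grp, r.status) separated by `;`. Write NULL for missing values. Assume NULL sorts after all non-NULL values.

LEFT JOIN keeps every row from `teams`; unmatched rows get NULL for `tasks`'s columns.
Matching on l.team_id = r.team_id AND l.grp = r.grp.
- team_id=4, grp=SG: no r row matches, row kept with r columns NULL.
- team_id=1, grp=SG: no r row matches, row kept with r columns NULL.
- team_id=7, grp=AX: no r row matches, row kept with r columns NULL.
- team_id=5, grp=SG: 1 matching r row(s), so 1 row(s) emitted.
- team_id=7, grp=SG: no r row matches, row kept with r columns NULL.
- team_id=3, grp=AX: 1 matching r row(s), so 1 row(s) emitted.
- team_id=7, grp=RF: no r row matches, row kept with r columns NULL.
After projecting and ordering:
l.lead | l.grp | r.status
Dave | SG | NULL
Frank | SG | NULL
Ken | SG | NULL
Quinn | RF | NULL
Quinn | SG | new
Yara | AX | NULL
NULL | AX | closed

(Dave, SG, NULL); (Frank, SG, NULL); (Ken, SG, NULL); (Quinn, RF, NULL); (Quinn, SG, new); (Yara, AX, NULL); (NULL, AX, closed)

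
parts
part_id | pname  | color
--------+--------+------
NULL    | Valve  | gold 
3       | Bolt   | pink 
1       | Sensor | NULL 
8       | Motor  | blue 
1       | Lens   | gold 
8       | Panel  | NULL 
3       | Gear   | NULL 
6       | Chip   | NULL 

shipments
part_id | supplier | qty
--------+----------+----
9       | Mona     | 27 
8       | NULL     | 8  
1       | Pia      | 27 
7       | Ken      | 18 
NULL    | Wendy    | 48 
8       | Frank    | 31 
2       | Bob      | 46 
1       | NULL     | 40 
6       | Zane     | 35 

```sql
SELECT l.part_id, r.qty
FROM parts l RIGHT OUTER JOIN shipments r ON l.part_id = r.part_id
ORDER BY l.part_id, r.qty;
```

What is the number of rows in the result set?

13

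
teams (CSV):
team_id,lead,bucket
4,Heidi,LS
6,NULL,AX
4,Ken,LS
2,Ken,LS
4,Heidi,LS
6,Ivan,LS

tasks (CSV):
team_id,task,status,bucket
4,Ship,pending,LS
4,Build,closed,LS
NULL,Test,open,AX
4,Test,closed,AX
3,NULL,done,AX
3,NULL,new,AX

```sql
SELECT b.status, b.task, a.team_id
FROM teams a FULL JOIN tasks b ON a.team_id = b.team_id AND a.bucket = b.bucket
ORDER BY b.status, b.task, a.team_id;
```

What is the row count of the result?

FULL OUTER JOIN keeps every row from both sides; unmatched rows get NULL for the other side's columns.
Matching on a.team_id = b.team_id AND a.bucket = b.bucket. A NULL in a compared column never satisfies the condition.
Matched pairs: 6; unmatched a rows kept: 3; unmatched b rows kept: 4.
Total: 6 matched + 7 padded = 13 rows.

13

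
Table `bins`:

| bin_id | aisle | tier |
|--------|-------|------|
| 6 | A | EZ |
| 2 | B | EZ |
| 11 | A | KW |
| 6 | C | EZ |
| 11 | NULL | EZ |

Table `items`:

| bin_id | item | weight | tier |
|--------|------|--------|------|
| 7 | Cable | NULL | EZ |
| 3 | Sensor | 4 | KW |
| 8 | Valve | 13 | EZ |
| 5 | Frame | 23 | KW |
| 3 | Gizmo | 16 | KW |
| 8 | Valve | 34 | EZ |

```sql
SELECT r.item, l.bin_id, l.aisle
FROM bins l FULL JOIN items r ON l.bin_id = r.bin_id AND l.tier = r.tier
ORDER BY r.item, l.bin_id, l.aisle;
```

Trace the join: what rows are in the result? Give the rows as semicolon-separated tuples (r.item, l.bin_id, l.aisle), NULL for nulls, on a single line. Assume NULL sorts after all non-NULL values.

(Cable, NULL, NULL); (Frame, NULL, NULL); (Gizmo, NULL, NULL); (Sensor, NULL, NULL); (Valve, NULL, NULL); (Valve, NULL, NULL); (NULL, 2, B); (NULL, 6, A); (NULL, 6, C); (NULL, 11, A); (NULL, 11, NULL)

FULL OUTER JOIN keeps every row from both sides; unmatched rows get NULL for the other side's columns.
Matching on l.bin_id = r.bin_id AND l.tier = r.tier.
Matched pairs: 0; unmatched l rows kept: 5; unmatched r rows kept: 6.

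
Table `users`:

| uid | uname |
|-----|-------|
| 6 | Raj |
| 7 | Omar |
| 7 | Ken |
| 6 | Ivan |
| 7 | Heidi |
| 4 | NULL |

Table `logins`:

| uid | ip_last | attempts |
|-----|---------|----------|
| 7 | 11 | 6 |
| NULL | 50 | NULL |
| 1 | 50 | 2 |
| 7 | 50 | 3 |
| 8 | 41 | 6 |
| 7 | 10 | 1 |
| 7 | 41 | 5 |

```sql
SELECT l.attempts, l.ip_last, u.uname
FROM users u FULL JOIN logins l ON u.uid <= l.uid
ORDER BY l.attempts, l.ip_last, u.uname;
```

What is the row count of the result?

FULL OUTER JOIN keeps every row from both sides; unmatched rows get NULL for the other side's columns.
Matching on u.uid <= l.uid. A NULL in a compared column never satisfies the condition.
- u row (uid=6): matches 5 l row(s) → 5 output row(s).
- u row (uid=7): matches 5 l row(s) → 5 output row(s).
- u row (uid=7): matches 5 l row(s) → 5 output row(s).
- u row (uid=6): matches 5 l row(s) → 5 output row(s).
- u row (uid=7): matches 5 l row(s) → 5 output row(s).
- u row (uid=4): matches 5 l row(s) → 5 output row(s).
- plus 2 unmatched l row(s), each kept with NULL u columns.
Total: 30 matched + 2 padded = 32 rows.

32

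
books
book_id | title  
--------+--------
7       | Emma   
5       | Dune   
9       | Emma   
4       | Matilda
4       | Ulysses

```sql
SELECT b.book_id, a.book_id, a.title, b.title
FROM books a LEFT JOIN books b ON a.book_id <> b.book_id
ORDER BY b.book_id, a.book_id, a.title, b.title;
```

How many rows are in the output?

18

LEFT JOIN keeps every row from `books a`; unmatched rows get NULL for `books b`'s columns.
Matching on a.book_id <> b.book_id.
- a (book_id=7) pairs with 4 row(s) of b.
- a (book_id=5) pairs with 4 row(s) of b.
- a (book_id=9) pairs with 4 row(s) of b.
- a (book_id=4) pairs with 3 row(s) of b.
- a (book_id=4) pairs with 3 row(s) of b.
Total: 18 rows.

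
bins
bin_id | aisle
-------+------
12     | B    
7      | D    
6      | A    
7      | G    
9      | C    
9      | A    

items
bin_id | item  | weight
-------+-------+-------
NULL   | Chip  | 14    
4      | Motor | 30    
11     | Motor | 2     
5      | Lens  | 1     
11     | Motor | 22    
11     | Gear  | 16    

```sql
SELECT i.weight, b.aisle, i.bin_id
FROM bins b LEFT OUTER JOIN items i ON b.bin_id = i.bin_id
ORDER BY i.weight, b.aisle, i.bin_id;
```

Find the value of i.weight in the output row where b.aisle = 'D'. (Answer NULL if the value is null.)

NULL

LEFT JOIN keeps every row from `bins`; unmatched rows get NULL for `items`'s columns.
Matching on b.bin_id = i.bin_id. A NULL in a compared column never satisfies the condition.
Matched pairs: 0; unmatched b rows kept: 6.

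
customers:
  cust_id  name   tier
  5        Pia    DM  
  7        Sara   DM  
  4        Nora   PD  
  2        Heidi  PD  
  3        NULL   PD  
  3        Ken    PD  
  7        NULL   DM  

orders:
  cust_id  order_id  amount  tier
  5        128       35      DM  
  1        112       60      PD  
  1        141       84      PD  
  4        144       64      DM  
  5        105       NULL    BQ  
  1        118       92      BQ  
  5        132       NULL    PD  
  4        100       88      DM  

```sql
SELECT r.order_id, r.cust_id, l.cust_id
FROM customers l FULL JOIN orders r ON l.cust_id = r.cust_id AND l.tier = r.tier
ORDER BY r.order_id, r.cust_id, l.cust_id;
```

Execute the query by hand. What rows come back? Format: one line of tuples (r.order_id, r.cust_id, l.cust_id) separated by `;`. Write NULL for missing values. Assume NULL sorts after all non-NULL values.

(100, 4, NULL); (105, 5, NULL); (112, 1, NULL); (118, 1, NULL); (128, 5, 5); (132, 5, NULL); (141, 1, NULL); (144, 4, NULL); (NULL, NULL, 2); (NULL, NULL, 3); (NULL, NULL, 3); (NULL, NULL, 4); (NULL, NULL, 7); (NULL, NULL, 7)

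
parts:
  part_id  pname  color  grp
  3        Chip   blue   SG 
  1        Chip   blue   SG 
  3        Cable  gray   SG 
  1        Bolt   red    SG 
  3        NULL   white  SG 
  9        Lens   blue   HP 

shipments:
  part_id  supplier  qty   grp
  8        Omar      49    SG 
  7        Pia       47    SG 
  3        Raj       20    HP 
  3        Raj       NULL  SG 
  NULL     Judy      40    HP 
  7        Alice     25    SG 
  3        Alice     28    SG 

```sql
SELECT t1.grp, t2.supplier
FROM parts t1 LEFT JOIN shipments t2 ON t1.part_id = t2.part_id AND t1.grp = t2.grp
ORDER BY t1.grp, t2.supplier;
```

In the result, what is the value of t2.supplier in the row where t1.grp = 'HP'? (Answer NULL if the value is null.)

NULL

LEFT JOIN keeps every row from `parts`; unmatched rows get NULL for `shipments`'s columns.
Matching on t1.part_id = t2.part_id AND t1.grp = t2.grp. A NULL in a compared column never satisfies the condition.
- t1 row (part_id=3, grp=SG): matches 2 t2 row(s) → 2 output row(s).
- t1 row (part_id=1, grp=SG): no match → kept, t2 columns NULL.
- t1 row (part_id=3, grp=SG): matches 2 t2 row(s) → 2 output row(s).
- t1 row (part_id=1, grp=SG): no match → kept, t2 columns NULL.
- t1 row (part_id=3, grp=SG): matches 2 t2 row(s) → 2 output row(s).
- t1 row (part_id=9, grp=HP): no match → kept, t2 columns NULL.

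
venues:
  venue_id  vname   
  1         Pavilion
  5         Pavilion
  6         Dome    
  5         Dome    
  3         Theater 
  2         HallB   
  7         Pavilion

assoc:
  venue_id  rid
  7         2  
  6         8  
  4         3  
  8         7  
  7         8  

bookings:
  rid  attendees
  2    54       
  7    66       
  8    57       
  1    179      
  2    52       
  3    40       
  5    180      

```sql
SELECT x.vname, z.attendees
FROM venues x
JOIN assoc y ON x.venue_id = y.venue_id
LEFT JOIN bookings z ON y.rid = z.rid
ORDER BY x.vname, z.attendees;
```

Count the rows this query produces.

4

Step 1 — x INNER JOIN y on venue_id → 3 row(s).
Then LEFT JOIN `bookings z` on rid: each of those 3 rows is kept; rows whose y.rid has no match in z get NULL for z's columns.
Result: 4 row(s).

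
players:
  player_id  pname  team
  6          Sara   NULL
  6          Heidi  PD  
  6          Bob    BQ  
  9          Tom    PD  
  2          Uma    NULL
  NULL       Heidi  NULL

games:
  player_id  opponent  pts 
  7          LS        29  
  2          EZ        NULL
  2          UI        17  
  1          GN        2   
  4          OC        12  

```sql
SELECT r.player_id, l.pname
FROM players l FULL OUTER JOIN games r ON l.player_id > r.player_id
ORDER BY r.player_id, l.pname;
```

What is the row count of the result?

FULL OUTER JOIN keeps every row from both sides; unmatched rows get NULL for the other side's columns.
Matching on l.player_id > r.player_id. A NULL in a compared column never satisfies the condition.
- l row (player_id=6): matches 4 r row(s) → 4 output row(s).
- l row (player_id=6): matches 4 r row(s) → 4 output row(s).
- l row (player_id=6): matches 4 r row(s) → 4 output row(s).
- l row (player_id=9): matches 5 r row(s) → 5 output row(s).
- l row (player_id=2): matches 1 r row(s) → 1 output row(s).
- l row (player_id=NULL): no match → kept, r columns NULL.
Total: 18 matched + 1 padded = 19 rows.

19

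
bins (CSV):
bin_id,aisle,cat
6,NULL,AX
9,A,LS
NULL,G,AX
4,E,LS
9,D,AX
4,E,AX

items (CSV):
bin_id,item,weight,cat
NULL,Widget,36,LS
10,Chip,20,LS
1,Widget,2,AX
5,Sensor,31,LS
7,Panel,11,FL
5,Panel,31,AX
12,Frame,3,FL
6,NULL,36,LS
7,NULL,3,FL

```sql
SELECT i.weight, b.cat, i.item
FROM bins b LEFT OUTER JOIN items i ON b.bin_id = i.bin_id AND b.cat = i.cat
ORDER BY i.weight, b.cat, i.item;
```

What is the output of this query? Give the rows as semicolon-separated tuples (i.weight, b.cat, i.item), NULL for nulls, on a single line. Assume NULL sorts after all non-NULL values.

(NULL, AX, NULL); (NULL, AX, NULL); (NULL, AX, NULL); (NULL, AX, NULL); (NULL, LS, NULL); (NULL, LS, NULL)

LEFT JOIN keeps every row from `bins`; unmatched rows get NULL for `items`'s columns.
Matching on b.bin_id = i.bin_id AND b.cat = i.cat. A NULL in a compared column never satisfies the condition.
- b[0] bin_id=6, cat=AX → no match; kept with NULLs on the i side.
- b[1] bin_id=9, cat=LS → no match; kept with NULLs on the i side.
- b[2] bin_id=NULL, cat=AX → no match; kept with NULLs on the i side.
- b[3] bin_id=4, cat=LS → no match; kept with NULLs on the i side.
- b[4] bin_id=9, cat=AX → no match; kept with NULLs on the i side.
- b[5] bin_id=4, cat=AX → no match; kept with NULLs on the i side.
After projecting and ordering:
i.weight | b.cat | i.item
NULL | AX | NULL
NULL | AX | NULL
NULL | AX | NULL
NULL | AX | NULL
NULL | LS | NULL
NULL | LS | NULL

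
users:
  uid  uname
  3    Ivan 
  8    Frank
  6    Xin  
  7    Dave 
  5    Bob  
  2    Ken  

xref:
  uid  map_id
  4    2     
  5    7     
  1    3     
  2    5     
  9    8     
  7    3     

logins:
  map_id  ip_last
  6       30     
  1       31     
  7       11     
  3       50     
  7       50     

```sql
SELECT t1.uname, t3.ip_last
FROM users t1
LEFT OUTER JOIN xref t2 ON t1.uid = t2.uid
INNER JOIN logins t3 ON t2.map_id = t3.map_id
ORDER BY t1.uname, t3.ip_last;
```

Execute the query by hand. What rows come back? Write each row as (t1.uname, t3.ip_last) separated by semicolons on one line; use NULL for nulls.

(Bob, 11); (Bob, 50); (Dave, 50)

Step 1 — t1 LEFT JOIN t2 on uid → 6 row(s).
Then INNER JOIN `logins t3` on map_id: keep only rows whose t2.map_id appears in t3.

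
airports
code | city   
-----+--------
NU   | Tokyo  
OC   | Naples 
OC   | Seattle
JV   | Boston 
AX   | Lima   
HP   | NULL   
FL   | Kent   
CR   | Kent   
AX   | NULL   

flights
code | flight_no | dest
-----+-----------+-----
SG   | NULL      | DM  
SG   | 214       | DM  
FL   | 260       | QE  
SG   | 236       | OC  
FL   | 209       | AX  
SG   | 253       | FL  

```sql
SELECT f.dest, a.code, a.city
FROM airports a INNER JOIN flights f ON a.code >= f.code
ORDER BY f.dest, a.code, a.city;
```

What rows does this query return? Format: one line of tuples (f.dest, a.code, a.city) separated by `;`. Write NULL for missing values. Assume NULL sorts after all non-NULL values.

INNER JOIN keeps only pairs where the ON condition holds.
Matching on a.code >= f.code.
- a (code=NU) pairs with 2 row(s) of f.
- a (code=OC) pairs with 2 row(s) of f.
- a (code=OC) pairs with 2 row(s) of f.
- a (code=JV) pairs with 2 row(s) of f.
- a (code=AX) has no partner → excluded.
- a (code=HP) pairs with 2 row(s) of f.
- a (code=FL) pairs with 2 row(s) of f.
- a (code=CR) has no partner → excluded.
- a (code=AX) has no partner → excluded.

(AX, FL, Kent); (AX, HP, NULL); (AX, JV, Boston); (AX, NU, Tokyo); (AX, OC, Naples); (AX, OC, Seattle); (QE, FL, Kent); (QE, HP, NULL); (QE, JV, Boston); (QE, NU, Tokyo); (QE, OC, Naples); (QE, OC, Seattle)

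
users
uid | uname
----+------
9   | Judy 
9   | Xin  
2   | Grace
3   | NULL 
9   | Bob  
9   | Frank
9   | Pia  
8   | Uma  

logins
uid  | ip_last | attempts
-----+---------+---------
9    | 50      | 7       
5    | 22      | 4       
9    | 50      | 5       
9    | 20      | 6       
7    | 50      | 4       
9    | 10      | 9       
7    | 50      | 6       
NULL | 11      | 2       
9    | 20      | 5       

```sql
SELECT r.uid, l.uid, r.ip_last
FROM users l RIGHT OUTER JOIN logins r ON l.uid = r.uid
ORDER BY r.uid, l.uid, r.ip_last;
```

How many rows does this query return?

29

RIGHT JOIN keeps every row from `logins`; unmatched rows get NULL for `users`'s columns.
Matching on l.uid = r.uid. A NULL in a compared column never satisfies the condition.
Matched pairs: 25; unmatched r rows kept: 4.
Total: 25 matched + 4 padded = 29 rows.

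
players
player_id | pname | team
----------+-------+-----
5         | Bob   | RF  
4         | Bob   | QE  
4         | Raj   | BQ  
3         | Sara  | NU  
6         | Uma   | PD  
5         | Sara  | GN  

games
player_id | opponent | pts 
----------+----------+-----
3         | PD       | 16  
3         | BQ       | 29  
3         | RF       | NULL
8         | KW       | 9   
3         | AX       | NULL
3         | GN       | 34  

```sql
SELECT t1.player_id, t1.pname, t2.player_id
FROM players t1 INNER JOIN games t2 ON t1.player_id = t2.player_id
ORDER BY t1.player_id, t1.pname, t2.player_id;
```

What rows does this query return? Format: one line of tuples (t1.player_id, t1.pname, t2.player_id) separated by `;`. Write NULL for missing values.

(3, Sara, 3); (3, Sara, 3); (3, Sara, 3); (3, Sara, 3); (3, Sara, 3)

INNER JOIN keeps only pairs where the ON condition holds.
Matching on t1.player_id = t2.player_id.
- t1 (player_id=5) has no partner → excluded.
- t1 (player_id=4) has no partner → excluded.
- t1 (player_id=4) has no partner → excluded.
- t1 (player_id=3) pairs with 5 row(s) of t2.
- t1 (player_id=6) has no partner → excluded.
- t1 (player_id=5) has no partner → excluded.
After projecting and ordering:
t1.player_id | t1.pname | t2.player_id
3 | Sara | 3
3 | Sara | 3
3 | Sara | 3
3 | Sara | 3
3 | Sara | 3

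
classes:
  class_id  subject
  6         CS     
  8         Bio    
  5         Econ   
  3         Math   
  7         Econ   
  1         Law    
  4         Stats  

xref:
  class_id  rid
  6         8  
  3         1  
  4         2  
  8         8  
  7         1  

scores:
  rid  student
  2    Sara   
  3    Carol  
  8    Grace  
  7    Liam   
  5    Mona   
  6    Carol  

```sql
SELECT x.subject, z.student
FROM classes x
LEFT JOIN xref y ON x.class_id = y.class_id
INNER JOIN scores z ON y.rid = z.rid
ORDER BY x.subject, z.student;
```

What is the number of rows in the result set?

3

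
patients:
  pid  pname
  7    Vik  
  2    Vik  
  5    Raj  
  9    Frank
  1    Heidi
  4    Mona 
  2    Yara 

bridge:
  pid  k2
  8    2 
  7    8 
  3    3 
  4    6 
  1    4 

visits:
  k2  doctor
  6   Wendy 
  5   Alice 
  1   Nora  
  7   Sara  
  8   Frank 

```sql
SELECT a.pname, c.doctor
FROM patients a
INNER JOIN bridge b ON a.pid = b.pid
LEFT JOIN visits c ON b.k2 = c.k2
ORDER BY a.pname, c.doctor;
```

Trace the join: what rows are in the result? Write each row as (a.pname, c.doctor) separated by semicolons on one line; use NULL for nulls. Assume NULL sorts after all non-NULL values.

(Heidi, NULL); (Mona, Wendy); (Vik, Frank)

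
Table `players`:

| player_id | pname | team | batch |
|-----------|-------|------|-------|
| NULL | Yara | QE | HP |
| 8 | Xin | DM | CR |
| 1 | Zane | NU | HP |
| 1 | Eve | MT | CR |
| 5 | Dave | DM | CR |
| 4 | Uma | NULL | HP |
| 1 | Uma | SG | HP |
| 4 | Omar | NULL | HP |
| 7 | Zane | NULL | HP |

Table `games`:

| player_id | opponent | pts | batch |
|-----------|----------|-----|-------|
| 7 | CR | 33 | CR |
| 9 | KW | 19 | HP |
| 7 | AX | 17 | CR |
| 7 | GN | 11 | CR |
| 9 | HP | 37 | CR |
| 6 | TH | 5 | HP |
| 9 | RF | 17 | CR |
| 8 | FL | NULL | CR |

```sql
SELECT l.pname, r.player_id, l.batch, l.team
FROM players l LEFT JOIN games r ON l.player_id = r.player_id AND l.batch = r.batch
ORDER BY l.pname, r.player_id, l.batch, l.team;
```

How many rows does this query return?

LEFT JOIN keeps every row from `players`; unmatched rows get NULL for `games`'s columns.
Matching on l.player_id = r.player_id AND l.batch = r.batch. A NULL in a compared column never satisfies the condition.
- l[0] player_id=NULL, batch=HP → no match; kept with NULLs on the r side.
- l[1] player_id=8, batch=CR → 1 match(es) in r → 1 row(s).
- l[2] player_id=1, batch=HP → no match; kept with NULLs on the r side.
- l[3] player_id=1, batch=CR → no match; kept with NULLs on the r side.
- l[4] player_id=5, batch=CR → no match; kept with NULLs on the r side.
- l[5] player_id=4, batch=HP → no match; kept with NULLs on the r side.
- l[6] player_id=1, batch=HP → no match; kept with NULLs on the r side.
- l[7] player_id=4, batch=HP → no match; kept with NULLs on the r side.
- l[8] player_id=7, batch=HP → no match; kept with NULLs on the r side.
Total: 1 matched + 8 padded = 9 rows.

9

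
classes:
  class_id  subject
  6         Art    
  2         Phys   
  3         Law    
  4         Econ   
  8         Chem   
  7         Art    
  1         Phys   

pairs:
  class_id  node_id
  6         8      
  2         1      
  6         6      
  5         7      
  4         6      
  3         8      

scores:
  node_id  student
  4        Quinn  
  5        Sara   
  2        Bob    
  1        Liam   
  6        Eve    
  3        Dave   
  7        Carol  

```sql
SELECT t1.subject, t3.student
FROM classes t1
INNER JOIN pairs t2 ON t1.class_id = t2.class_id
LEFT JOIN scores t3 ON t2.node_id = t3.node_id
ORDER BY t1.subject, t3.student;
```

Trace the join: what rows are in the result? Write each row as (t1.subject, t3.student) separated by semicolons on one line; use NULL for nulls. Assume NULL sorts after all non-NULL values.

(Art, Eve); (Art, NULL); (Econ, Eve); (Law, NULL); (Phys, Liam)

Evaluate left to right. First `classes t1 INNER JOIN pairs t2` on class_id: 5 row(s).
Then LEFT JOIN `scores t3` on node_id: each of those 5 rows is kept; rows whose t2.node_id has no match in t3 get NULL for t3's columns.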